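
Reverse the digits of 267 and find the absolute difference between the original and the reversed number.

Reverse of 267 is 762.
|267 − 762| = 495

495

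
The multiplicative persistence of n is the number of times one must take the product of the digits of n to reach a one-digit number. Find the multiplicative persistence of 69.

69 → 54 → 20 → 0 (3 steps)

3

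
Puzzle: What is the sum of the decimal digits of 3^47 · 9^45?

3^47 · 9^45 = 232066203043628532565045340531182604896544238770765380550355483363
Sum of its 66 digits: 261.

261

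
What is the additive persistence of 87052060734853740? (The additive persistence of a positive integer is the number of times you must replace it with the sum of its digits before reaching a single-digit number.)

3

87052060734853740 → 69 → 15 → 6 (3 steps)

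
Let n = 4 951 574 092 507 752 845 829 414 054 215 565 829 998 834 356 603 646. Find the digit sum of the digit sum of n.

15

First digit sum: 249.
2+4+9 = 15.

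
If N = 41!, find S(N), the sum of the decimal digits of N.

144

41! = 33452526613163807108170062053440751665152000000000
Sum of its 50 digits: 144.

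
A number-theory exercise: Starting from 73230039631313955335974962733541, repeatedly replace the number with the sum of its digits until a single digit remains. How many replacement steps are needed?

2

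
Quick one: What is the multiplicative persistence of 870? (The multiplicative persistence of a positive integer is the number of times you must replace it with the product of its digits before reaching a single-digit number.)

1

870 → 0 (1 step)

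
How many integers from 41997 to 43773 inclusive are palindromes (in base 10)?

The integers in [41997, 43773] that are palindromes (in base 10): 42024, 42124, 42224, 42324, 42424, 42524, …, 43634, 43734.
18 qualify.

18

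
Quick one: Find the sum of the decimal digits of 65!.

351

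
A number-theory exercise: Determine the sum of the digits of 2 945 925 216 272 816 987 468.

113

2+9+4+5+9+2+5+2+1+6+2+7+2+8+1+6+9+8+7+4+6+8 = 113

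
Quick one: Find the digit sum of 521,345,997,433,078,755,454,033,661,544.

5+2+1+3+4+5+9+9+7+4+3+3+0+7+8+7+5+5+4+5+4+0+3+3+6+6+1+5+4+4 = 132

132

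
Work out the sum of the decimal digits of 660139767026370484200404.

89

6+6+0+1+3+9+7+6+7+0+2+6+3+7+0+4+8+4+2+0+0+4+0+4 = 89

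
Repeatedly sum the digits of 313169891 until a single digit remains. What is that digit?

3+1+3+1+6+9+8+9+1 = 41
4+1 = 5
(Equivalently, 313169891 mod 9 = 5.)

5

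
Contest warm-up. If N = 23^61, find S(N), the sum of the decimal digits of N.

320

23^61 = 116251347890871361278564061113207303341454579698200248077134264441710043082362528823
Sum of its 84 digits: 320.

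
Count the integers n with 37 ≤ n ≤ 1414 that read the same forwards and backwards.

100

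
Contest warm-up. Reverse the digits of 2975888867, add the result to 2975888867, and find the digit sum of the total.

55

Reversal of 2975888867 is 7688885792; 2975888867 + 7688885792 = 10664774659.
Digit sum of 10664774659: 1+0+6+6+4+7+7+4+6+5+9 = 55.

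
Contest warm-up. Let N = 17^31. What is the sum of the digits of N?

170

17^31 = 139288917338851014461418017489467720433
Sum of its 39 digits: 170.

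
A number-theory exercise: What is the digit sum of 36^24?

36^24 = 22452257707354557240087211123792674816
Sum of its 38 digits: 153.

153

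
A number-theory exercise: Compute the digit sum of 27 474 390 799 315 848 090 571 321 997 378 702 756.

2+7+4+7+4+3+9+0+7+9+9+3+1+5+8+4+8+0+9+0+5+7+1+3+2+1+9+9+7+3+7+8+7+0+2+7+5+6 = 188

188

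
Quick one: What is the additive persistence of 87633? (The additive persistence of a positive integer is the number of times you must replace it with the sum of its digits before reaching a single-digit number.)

87633 → 27 → 9 (2 steps)

2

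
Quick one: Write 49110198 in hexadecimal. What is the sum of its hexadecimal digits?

49110198 in base 16 is 2ED5CB6.
Digit sum: 2+14+13+5+12+11+6 = 63.

63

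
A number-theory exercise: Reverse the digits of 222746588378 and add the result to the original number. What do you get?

Reverse of 222746588378 is 873885647222.
222746588378 + 873885647222 = 1096632235600

1096632235600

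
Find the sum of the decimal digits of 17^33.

170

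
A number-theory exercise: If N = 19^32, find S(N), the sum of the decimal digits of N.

199

19^32 = 83198449060887472631428936505541918917761
Sum of its 41 digits: 199.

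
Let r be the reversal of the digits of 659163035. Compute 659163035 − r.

Reverse of 659163035 is 530361956.
659163035 − 530361956 = 128801079

128801079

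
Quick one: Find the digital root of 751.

7+5+1 = 13
1+3 = 4
(Equivalently, 751 mod 9 = 4.)

4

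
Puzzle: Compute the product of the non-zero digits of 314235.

3×1×4×2×3×5 = 360

360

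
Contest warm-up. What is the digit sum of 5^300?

955

5^300 = 490909346529772655309577195498627564297521551249944956511154911718710525472171585646009788403733195227718357156513187851316791861042471890280751482410896345225310546445986192853894181098439730703830718994140625
Sum of its 210 digits: 955.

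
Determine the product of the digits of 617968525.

907200

6×1×7×9×6×8×5×2×5 = 907200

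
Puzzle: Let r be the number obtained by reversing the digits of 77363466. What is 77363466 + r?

143799843

Reverse of 77363466 is 66436377.
77363466 + 66436377 = 143799843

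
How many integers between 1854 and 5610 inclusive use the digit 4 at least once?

1762

The integers in [1854, 5610] that use the digit 4 at least once: 1854, 1864, 1874, 1884, 1894, 1904, …, 5594, 5604.
1762 qualify.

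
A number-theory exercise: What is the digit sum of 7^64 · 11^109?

7^64 · 11^109 = 396348522117345215319943820230930926003817222379412659920346754174932714271102392937516847724081261430578211674114089374510495347073668220154855797288131745079487068091
Sum of its 168 digits: 707.

707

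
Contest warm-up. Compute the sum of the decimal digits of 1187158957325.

1+1+8+7+1+5+8+9+5+7+3+2+5 = 62

62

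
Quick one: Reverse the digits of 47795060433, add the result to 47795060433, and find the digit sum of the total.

24

Reversal of 47795060433 is 33406059774; 47795060433 + 33406059774 = 81201120207.
Digit sum of 81201120207: 8+1+2+0+1+1+2+0+2+0+7 = 24.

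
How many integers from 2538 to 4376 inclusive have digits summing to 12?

The integers in [2538, 4376] that have digits summing to 12: 2541, 2550, 2604, 2613, 2622, 2631, …, 4341, 4350.
101 qualify.

101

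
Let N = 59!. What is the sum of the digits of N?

59! = 138683118545689835737939019720389406345902876772687432540821294940160000000000000
Sum of its 81 digits: 324.

324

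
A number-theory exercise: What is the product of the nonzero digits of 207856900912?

544320

2×7×8×5×6×9×9×1×2 = 544320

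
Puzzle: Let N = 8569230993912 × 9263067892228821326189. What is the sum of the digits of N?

8569230993912 × 9263067892228821326189 = 79377368480798317473950826425161368
Sum of its 35 digits: 177.

177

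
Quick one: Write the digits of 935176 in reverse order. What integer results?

671539

Reversing 935176 gives 671539.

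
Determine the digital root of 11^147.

The digital root of n equals n mod 9 (or 9 when 9 | n), so we need 11^147 mod 9.
11^147 ≡ 8 (mod 9), so the digital root is 8.

8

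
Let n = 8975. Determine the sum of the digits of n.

29

8+9+7+5 = 29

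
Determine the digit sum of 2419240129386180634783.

2+4+1+9+2+4+0+1+2+9+3+8+6+1+8+0+6+3+4+7+8+3 = 91

91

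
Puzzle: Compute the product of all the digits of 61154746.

6×1×1×5×4×7×4×6 = 20160

20160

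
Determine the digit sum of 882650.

8+8+2+6+5+0 = 29

29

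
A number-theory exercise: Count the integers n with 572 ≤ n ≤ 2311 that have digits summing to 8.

61

The integers in [572, 2311] that have digits summing to 8: 602, 611, 620, 701, 710, 800, …, 2240, 2303.
61 qualify.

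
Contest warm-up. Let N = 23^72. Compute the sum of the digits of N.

23^72 = 110765418641068849881948222977442416868406837229724871367551073883470573712184106617882464890617921
Sum of its 99 digits: 460.

460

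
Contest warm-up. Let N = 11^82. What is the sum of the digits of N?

403

11^82 = 24785642596484137367310393918366845247634028377292875541962916350799472426091085092921
Sum of its 86 digits: 403.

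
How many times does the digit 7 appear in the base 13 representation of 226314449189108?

226314449189108 in base 13 is 9938490114A37.
The digit 7 appears 1 time.

1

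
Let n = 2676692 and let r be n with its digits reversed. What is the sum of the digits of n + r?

31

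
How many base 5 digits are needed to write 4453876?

10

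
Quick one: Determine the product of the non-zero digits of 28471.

2×8×4×7×1 = 448

448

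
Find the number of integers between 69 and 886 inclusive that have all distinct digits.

596

The integers in [69, 886] that have all distinct digits: 69, 70, 71, 72, 73, 74, …, 876, 879.
596 qualify.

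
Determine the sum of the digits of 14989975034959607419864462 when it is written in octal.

90

14989975034959607419864462 in base 8 is 6146200263074503511156702616.
Digit sum: 6+1+4+6+2+0+0+2+6+3+0+7+4+5+0+3+5+1+1+1+5+6+7+0+2+6+1+6 = 90.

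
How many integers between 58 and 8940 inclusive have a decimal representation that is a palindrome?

173

The integers in [58, 8940] that have a decimal representation that is a palindrome: 66, 77, 88, 99, 101, 111, …, 8778, 8888.
173 qualify.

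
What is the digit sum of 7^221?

7^221 = 5843416508321765137412223462176261055753559544095817424625430781485355014524409616639950700057743469282269362223748969437289370453147445512994056218802090543396973006957507863824356124007
Sum of its 187 digits: 805.

805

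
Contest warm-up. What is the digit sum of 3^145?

315

3^145 = 1522586358169246802159262479225089070726226750574991661790882326344643
Sum of its 70 digits: 315.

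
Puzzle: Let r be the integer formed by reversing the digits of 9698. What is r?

8969

Reversing 9698 gives 8969.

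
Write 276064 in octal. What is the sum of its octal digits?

12

276064 in base 8 is 1033140.
Digit sum: 1+0+3+3+1+4+0 = 12.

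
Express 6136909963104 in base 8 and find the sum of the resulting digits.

6136909963104 in base 8 is 131233425517540.
Digit sum: 1+3+1+2+3+3+4+2+5+5+1+7+5+4+0 = 46.

46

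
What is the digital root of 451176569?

8

4+5+1+1+7+6+5+6+9 = 44
4+4 = 8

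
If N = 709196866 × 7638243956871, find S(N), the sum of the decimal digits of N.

709196866 × 7638243956871 = 5417018675956352366286
Sum of its 22 digits: 105.

105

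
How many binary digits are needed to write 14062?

14062 in base 2 is 11011011101110, which has 14 digits.

14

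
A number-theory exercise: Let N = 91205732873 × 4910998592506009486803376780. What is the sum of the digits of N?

91205732873 × 4910998592506009486803376780 = 447911225767782080900592601271050888940
Sum of its 39 digits: 164.

164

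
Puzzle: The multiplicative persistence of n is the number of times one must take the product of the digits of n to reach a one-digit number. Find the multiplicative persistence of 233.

2

233 → 18 → 8 (2 steps)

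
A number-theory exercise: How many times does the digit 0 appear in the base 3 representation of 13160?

13160 in base 3 is 200001102.
The digit 0 appears 5 times.

5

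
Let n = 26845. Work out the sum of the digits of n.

25

2+6+8+4+5 = 25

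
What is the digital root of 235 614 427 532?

8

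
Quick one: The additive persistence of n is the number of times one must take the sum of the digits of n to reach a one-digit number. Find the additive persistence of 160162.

160162 → 16 → 7 (2 steps)

2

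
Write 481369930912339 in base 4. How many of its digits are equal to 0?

481369930912339 in base 4 is 1231130312223233031021103.
The digit 0 appears 4 times.

4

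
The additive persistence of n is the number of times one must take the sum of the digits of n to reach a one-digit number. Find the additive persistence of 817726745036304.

2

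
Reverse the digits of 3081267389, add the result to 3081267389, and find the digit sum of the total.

58

Reversal of 3081267389 is 9837621803; 3081267389 + 9837621803 = 12918889192.
Digit sum of 12918889192: 1+2+9+1+8+8+8+9+1+9+2 = 58.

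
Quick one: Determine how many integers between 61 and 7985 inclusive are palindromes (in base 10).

The integers in [61, 7985] that are palindromes (in base 10): 66, 77, 88, 99, 101, 111, …, 7777, 7887.
163 qualify.

163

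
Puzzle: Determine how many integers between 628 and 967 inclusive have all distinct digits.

The integers in [628, 967] that have all distinct digits: 628, 629, 630, 631, 632, 634, …, 965, 967.
249 qualify.

249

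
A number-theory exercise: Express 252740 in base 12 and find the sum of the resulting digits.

15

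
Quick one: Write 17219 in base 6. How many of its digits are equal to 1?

3

17219 in base 6 is 211415.
The digit 1 appears 3 times.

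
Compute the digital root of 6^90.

The digital root of n equals n mod 9 (or 9 when 9 | n), so we need 6^90 mod 9.
6^90 ≡ 0 (mod 9), so the digital root is 9.

9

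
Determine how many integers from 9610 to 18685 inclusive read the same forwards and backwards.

91

The integers in [9610, 18685] that read the same forwards and backwards: 9669, 9779, 9889, 9999, 10001, 10101, …, 18581, 18681.
91 qualify.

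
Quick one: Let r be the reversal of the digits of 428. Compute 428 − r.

Reverse of 428 is 824.
428 − 824 = -396

-396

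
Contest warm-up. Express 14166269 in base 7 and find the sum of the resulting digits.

23

14166269 in base 7 is 231261035.
Digit sum: 2+3+1+2+6+1+0+3+5 = 23.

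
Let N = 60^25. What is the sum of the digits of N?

60^25 = 284302880299297013760000000000000000000000000
Sum of its 45 digits: 90.

90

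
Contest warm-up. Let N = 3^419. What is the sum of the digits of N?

927

3^419 = 81998465946267992316297544466932378146944579134120267577546932019281399540662285224990263210666168845602984913989193350923580530081665257252576406168967042636539181238132231567428583802173771149357467
Sum of its 200 digits: 927.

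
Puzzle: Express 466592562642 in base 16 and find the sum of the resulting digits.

466592562642 in base 16 is 6CA3157DD2.
Digit sum: 6+12+10+3+1+5+7+13+13+2 = 72.

72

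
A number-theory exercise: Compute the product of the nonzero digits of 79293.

7×9×2×9×3 = 3402

3402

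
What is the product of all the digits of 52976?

5×2×9×7×6 = 3780

3780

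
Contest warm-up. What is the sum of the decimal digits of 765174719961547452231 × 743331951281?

183

765174719961547452231 × 743331951281 = 568778817659909808955143366757911
Sum of its 33 digits: 183.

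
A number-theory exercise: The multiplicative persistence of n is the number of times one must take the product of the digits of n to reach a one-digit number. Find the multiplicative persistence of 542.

2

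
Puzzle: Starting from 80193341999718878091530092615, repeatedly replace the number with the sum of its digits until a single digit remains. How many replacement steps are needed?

80193341999718878091530092615 → 136 → 10 → 1 (3 steps)

3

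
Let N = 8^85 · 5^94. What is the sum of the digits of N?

212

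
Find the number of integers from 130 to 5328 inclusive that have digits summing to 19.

The integers in [130, 5328] that have digits summing to 19: 199, 289, 298, 379, 388, 397, …, 5284, 5293.
323 qualify.

323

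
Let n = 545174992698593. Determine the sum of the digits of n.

86

5+4+5+1+7+4+9+9+2+6+9+8+5+9+3 = 86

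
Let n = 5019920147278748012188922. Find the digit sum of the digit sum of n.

First digit sum: 107.
1+0+7 = 8.

8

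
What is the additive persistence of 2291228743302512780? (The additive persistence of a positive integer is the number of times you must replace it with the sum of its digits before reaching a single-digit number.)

2291228743302512780 → 68 → 14 → 5 (3 steps)

3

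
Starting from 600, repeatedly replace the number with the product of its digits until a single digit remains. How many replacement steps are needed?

600 → 0 (1 step)

1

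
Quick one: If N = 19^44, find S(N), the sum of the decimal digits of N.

271

19^44 = 184144368549628275143663229532787625188711914273876985521
Sum of its 57 digits: 271.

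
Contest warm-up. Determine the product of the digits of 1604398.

1×6×0×4×3×9×8 = 0

0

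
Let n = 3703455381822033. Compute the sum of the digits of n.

57

3+7+0+3+4+5+5+3+8+1+8+2+2+0+3+3 = 57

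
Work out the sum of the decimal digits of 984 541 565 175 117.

69

9+8+4+5+4+1+5+6+5+1+7+5+1+1+7 = 69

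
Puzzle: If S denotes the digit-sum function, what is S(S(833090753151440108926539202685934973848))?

First digit sum: 174.
1+7+4 = 12.

12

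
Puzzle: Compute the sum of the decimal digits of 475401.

21

4+7+5+4+0+1 = 21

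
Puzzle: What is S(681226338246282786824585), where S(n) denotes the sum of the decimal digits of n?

116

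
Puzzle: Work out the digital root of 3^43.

9

The digital root of n equals n mod 9 (or 9 when 9 | n), so we need 3^43 mod 9.
3^43 ≡ 0 (mod 9), so the digital root is 9.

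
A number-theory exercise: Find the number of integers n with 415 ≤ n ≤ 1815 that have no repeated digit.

The integers in [415, 1815] that have no repeated digit: 415, 416, 417, 418, 419, 420, …, 1807, 1809.
820 qualify.

820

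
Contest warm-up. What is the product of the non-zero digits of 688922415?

276480

6×8×8×9×2×2×4×1×5 = 276480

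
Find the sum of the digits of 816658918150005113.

8+1+6+6+5+8+9+1+8+1+5+0+0+0+5+1+1+3 = 68

68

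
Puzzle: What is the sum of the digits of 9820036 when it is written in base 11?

46

9820036 in base 11 is 55A7A36.
Digit sum: 5+5+10+7+10+3+6 = 46.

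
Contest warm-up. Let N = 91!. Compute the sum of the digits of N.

594

91! = 135200152767840296255166568759495142147586866476906677791741734597153670771559994765685283954750449427751168336768008192000000000000000000000
Sum of its 141 digits: 594.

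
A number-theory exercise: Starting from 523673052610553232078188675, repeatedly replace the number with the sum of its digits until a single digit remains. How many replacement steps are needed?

2

523673052610553232078188675 → 110 → 2 (2 steps)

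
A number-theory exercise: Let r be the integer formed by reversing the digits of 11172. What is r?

Reversing 11172 gives 27111.

27111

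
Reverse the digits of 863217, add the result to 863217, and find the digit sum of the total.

36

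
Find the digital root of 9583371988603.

7

9+5+8+3+3+7+1+9+8+8+6+0+3 = 70
7+0 = 7
(Equivalently, 9583371988603 mod 9 = 7.)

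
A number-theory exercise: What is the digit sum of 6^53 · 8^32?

306

6^53 · 8^32 = 13832346328174550599148062376076009723414076592770044748495551071256576
Sum of its 71 digits: 306.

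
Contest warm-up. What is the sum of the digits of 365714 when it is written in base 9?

365714 in base 9 is 616588.
Digit sum: 6+1+6+5+8+8 = 34.

34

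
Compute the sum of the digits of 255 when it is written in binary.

8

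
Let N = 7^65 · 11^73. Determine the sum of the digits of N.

7^65 · 11^73 = 89750859744150798498997587190318858525071912550614447171958028633160590217019283557398770738355096424890471706524356466867917449517
Sum of its 131 digits: 638.

638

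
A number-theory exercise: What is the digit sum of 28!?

90

28! = 304888344611713860501504000000
Sum of its 30 digits: 90.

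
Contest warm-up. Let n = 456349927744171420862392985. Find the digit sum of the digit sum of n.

First digit sum: 131.
1+3+1 = 5.

5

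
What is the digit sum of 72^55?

72^55 = 1423270027604430558337119584002260015094479194293980618232327276882514698999128540138402530527562170368
Sum of its 103 digits: 423.

423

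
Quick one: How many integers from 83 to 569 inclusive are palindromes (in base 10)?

49

The integers in [83, 569] that are palindromes (in base 10): 88, 99, 101, 111, 121, 131, …, 555, 565.
49 qualify.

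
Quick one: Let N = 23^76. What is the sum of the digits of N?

472

23^76 = 30996705517935348019814272666230463378871837737203437728366860066624288818191312580054846857455409630561
Sum of its 104 digits: 472.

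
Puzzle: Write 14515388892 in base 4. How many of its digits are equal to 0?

14515388892 in base 4 is 31201023310013130.
The digit 0 appears 5 times.

5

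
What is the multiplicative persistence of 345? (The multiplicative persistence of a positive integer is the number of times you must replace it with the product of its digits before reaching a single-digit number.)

2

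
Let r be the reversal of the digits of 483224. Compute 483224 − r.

Reverse of 483224 is 422384.
483224 − 422384 = 60840

60840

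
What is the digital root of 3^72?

The digital root of n equals n mod 9 (or 9 when 9 | n), so we need 3^72 mod 9.
3^72 ≡ 0 (mod 9), so the digital root is 9.

9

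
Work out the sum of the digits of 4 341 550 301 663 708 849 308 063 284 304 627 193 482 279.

178

4+3+4+1+5+5+0+3+0+1+6+6+3+7+0+8+8+4+9+3+0+8+0+6+3+2+8+4+3+0+4+6+2+7+1+9+3+4+8+2+2+7+9 = 178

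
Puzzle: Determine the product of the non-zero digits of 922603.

9×2×2×6×3 = 648

648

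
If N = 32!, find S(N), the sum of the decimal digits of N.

108

32! = 263130836933693530167218012160000000
Sum of its 36 digits: 108.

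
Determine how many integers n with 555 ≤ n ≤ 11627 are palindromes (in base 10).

The integers in [555, 11627] that are palindromes (in base 10): 555, 565, 575, 585, 595, 606, …, 11511, 11611.
152 qualify.

152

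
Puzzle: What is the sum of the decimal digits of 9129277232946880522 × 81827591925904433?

146

9129277232946880522 × 81827591925904433 = 747026771996027324151572830841154026
Sum of its 36 digits: 146.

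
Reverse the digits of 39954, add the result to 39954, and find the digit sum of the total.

Reversal of 39954 is 45993; 39954 + 45993 = 85947.
Digit sum of 85947: 8+5+9+4+7 = 33.

33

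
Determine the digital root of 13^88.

The digital root of n equals n mod 9 (or 9 when 9 | n), so we need 13^88 mod 9.
13^88 ≡ 4 (mod 9), so the digital root is 4.

4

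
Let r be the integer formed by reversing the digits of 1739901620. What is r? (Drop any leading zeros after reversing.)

261099371

Reversing 1739901620 gives 261099371.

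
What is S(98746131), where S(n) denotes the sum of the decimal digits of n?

39

9+8+7+4+6+1+3+1 = 39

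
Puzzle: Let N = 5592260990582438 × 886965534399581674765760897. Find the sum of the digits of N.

5592260990582438 × 886965534399581674765760897 = 4960142758013886104036055603447728275326886
Sum of its 43 digits: 184.

184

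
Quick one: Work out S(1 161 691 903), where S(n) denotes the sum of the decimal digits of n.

37

1+1+6+1+6+9+1+9+0+3 = 37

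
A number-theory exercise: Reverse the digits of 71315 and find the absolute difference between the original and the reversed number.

19998

Reverse of 71315 is 51317.
|71315 − 51317| = 19998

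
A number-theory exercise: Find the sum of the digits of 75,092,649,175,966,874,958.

117

7+5+0+9+2+6+4+9+1+7+5+9+6+6+8+7+4+9+5+8 = 117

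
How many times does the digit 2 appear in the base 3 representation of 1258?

2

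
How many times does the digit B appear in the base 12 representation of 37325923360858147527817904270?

37325923360858147527817904270 in base 12 is 33163A98B4A5A52A949B0426A92.
The digit B appears 2 times.

2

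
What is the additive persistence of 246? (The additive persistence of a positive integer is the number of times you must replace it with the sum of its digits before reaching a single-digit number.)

2

246 → 12 → 3 (2 steps)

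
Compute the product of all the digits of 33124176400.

3×3×1×2×4×1×7×6×4×0×0 = 0

0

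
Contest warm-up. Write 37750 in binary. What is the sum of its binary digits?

9

37750 in base 2 is 1001001101110110.
Digit sum: 1+0+0+1+0+0+1+1+0+1+1+1+0+1+1+0 = 9.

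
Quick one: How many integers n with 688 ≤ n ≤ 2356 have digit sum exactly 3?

The integers in [688, 2356] that have digit sum exactly 3: 1002, 1011, 1020, 1101, 1110, 1200, 2001, 2010, 2100.
9 qualify.

9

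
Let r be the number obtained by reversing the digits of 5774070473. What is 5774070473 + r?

9514775248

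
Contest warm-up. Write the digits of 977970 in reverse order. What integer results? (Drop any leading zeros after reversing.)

79779

Reversing 977970 gives 79779.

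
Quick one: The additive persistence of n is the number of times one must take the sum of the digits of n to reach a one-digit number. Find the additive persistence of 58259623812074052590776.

58259623812074052590776 → 103 → 4 (2 steps)

2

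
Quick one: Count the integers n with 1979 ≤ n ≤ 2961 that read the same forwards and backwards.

10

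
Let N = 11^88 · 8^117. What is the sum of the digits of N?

11^88 · 8^117 = 201411735652859038726434198121487812379817758286532837053054907469431754527330533907052150325386076194883581745458990849016235272476352348400119637773679968841130748158897971883904966458574412709888
Sum of its 198 digits: 929.

929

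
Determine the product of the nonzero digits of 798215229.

7×9×8×2×1×5×2×2×9 = 181440

181440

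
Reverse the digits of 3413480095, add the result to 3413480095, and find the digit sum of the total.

38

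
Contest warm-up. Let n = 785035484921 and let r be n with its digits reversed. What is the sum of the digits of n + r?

40

Reversal of 785035484921 is 129484530587; 785035484921 + 129484530587 = 914520015508.
Digit sum of 914520015508: 9+1+4+5+2+0+0+1+5+5+0+8 = 40.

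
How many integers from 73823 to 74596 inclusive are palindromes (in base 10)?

The integers in [73823, 74596] that are palindromes (in base 10): 73837, 73937, 74047, 74147, 74247, 74347, 74447, 74547.
8 qualify.

8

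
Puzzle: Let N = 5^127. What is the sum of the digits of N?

419

5^127 = 58774717541114375398436826861112283890933277838604376075437585313920862972736358642578125
Sum of its 89 digits: 419.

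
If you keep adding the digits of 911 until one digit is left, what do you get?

9+1+1 = 11
1+1 = 2

2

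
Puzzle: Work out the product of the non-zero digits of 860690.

8×6×6×9 = 2592

2592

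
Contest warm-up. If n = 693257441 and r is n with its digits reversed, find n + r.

838009837

Reverse of 693257441 is 144752396.
693257441 + 144752396 = 838009837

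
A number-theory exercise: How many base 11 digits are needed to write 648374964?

9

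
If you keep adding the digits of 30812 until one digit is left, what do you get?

5

3+0+8+1+2 = 14
1+4 = 5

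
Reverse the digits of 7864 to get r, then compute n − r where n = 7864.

3177

Reverse of 7864 is 4687.
7864 − 4687 = 3177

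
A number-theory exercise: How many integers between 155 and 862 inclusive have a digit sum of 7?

22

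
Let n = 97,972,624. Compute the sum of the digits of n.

9+7+9+7+2+6+2+4 = 46

46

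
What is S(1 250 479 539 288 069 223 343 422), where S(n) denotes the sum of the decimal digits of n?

103

1+2+5+0+4+7+9+5+3+9+2+8+8+0+6+9+2+2+3+3+4+3+4+2+2 = 103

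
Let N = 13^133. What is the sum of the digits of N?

13^133 = 14271376276164604420193286714828883608207728770201760647866120065582994888986242465012563473349463772788717720324507874983163683035744195473537090653
Sum of its 149 digits: 679.

679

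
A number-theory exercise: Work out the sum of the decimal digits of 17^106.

17^106 = 26766135124552887016097521663643500133902048469333534861959040834988197217594793260335793214908226610861942156298467158982559089569
Sum of its 131 digits: 604.

604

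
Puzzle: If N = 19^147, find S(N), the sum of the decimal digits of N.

847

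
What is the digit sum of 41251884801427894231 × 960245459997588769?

184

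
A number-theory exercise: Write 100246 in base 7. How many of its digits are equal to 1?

1

100246 in base 7 is 565156.
The digit 1 appears 1 time.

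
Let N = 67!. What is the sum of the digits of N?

369

67! = 36471110918188685288249859096605464427167635314049524593701628500267962436943872000000000000000
Sum of its 95 digits: 369.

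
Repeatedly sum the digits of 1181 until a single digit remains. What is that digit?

2

1+1+8+1 = 11
1+1 = 2
(Equivalently, 1181 mod 9 = 2.)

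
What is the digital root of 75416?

7+5+4+1+6 = 23
2+3 = 5

5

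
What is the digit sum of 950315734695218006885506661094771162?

156

9+5+0+3+1+5+7+3+4+6+9+5+2+1+8+0+0+6+8+8+5+5+0+6+6+6+1+0+9+4+7+7+1+1+6+2 = 156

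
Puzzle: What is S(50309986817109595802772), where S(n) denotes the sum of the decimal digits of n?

111

5+0+3+0+9+9+8+6+8+1+7+1+0+9+5+9+5+8+0+2+7+7+2 = 111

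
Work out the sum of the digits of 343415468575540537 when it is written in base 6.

343415468575540537 in base 6 is 23353223424153312241241.
Digit sum: 2+3+3+5+3+2+2+3+4+2+4+1+5+3+3+1+2+2+4+1+2+4+1 = 62.

62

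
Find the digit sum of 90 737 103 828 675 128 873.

9+0+7+3+7+1+0+3+8+2+8+6+7+5+1+2+8+8+7+3 = 95

95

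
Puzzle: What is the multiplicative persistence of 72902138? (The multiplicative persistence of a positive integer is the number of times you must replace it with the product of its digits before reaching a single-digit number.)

72902138 → 0 (1 step)

1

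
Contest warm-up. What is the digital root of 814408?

7

8+1+4+4+0+8 = 25
2+5 = 7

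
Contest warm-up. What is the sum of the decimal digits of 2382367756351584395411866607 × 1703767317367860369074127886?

206

2382367756351584395411866607 × 1703767317367860369074127886 = 4059000321222827336191738893854040600012267753890902802
Sum of its 55 digits: 206.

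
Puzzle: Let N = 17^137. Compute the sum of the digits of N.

17^137 = 3728225982844363781861724425971421229162457931028002814263570949119583604823620976232351255290005466648976059071292113794375721986638323744243939139560361849062298463377
Sum of its 169 digits: 746.

746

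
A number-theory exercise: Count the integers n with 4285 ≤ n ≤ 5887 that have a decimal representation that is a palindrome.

The integers in [4285, 5887] that have a decimal representation that is a palindrome: 4334, 4444, 4554, 4664, 4774, 4884, …, 5775, 5885.
16 qualify.

16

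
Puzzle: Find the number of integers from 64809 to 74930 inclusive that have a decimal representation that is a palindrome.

The integers in [64809, 74930] that have a decimal representation that is a palindrome: 64846, 64946, 65056, 65156, 65256, 65356, …, 74747, 74847.
101 qualify.

101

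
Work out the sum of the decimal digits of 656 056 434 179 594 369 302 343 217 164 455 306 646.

167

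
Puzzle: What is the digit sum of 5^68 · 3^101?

450

5^68 · 3^101 = 523850088401099799882657751009466311337642179962148752773998250376052965293638408184051513671875
Sum of its 96 digits: 450.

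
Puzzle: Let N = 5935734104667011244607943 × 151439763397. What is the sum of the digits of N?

197

5935734104667011244607943 × 151439763397 = 898906168398275816354565379946862371
Sum of its 36 digits: 197.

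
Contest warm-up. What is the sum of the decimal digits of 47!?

47! = 258623241511168180642964355153611979969197632389120000000000
Sum of its 60 digits: 225.

225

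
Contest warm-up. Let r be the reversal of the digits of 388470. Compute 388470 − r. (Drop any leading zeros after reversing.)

313587

Reverse of 388470 is 74883.
388470 − 74883 = 313587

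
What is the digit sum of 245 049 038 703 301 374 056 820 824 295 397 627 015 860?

2+4+5+0+4+9+0+3+8+7+0+3+3+0+1+3+7+4+0+5+6+8+2+0+8+2+4+2+9+5+3+9+7+6+2+7+0+1+5+8+6+0 = 168

168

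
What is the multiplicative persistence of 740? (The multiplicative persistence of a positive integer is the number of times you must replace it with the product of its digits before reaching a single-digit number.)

740 → 0 (1 step)

1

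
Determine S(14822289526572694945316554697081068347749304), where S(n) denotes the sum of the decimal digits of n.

210

1+4+8+2+2+2+8+9+5+2+6+5+7+2+6+9+4+9+4+5+3+1+6+5+5+4+6+9+7+0+8+1+0+6+8+3+4+7+7+4+9+3+0+4 = 210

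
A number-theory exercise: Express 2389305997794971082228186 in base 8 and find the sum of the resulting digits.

2389305997794971082228186 in base 8 is 771751046451514712322600732.
Digit sum: 7+7+1+7+5+1+0+4+6+4+5+1+5+1+4+7+1+2+3+2+2+6+0+0+7+3+2 = 93.

93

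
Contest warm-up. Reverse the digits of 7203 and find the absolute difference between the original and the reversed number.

Reverse of 7203 is 3027.
|7203 − 3027| = 4176

4176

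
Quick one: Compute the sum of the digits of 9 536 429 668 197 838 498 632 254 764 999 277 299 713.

228

9+5+3+6+4+2+9+6+6+8+1+9+7+8+3+8+4+9+8+6+3+2+2+5+4+7+6+4+9+9+9+2+7+7+2+9+9+7+1+3 = 228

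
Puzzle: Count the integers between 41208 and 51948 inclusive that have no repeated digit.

The integers in [41208, 51948] that have no repeated digit: 41208, 41209, 41230, 41235, 41236, 41237, …, 51947, 51948.
3296 qualify.

3296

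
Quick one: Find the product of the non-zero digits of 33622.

3×3×6×2×2 = 216

216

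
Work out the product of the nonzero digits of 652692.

6×5×2×6×9×2 = 6480

6480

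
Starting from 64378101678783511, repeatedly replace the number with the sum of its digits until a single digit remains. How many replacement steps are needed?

64378101678783511 → 76 → 13 → 4 (3 steps)

3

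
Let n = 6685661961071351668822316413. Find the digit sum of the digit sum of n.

First digit sum: 121.
1+2+1 = 4.

4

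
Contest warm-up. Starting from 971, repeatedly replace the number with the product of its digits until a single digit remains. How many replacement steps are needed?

971 → 63 → 18 → 8 (3 steps)

3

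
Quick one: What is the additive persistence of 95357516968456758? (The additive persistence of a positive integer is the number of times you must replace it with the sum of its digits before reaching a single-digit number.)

95357516968456758 → 99 → 18 → 9 (3 steps)

3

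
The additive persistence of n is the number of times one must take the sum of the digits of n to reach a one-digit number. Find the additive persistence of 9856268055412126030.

3

9856268055412126030 → 73 → 10 → 1 (3 steps)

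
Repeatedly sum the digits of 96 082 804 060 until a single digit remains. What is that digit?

9+6+0+8+2+8+0+4+0+6+0 = 43
4+3 = 7

7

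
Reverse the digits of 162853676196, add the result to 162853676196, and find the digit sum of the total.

48

Reversal of 162853676196 is 691676358261; 162853676196 + 691676358261 = 854530034457.
Digit sum of 854530034457: 8+5+4+5+3+0+0+3+4+4+5+7 = 48.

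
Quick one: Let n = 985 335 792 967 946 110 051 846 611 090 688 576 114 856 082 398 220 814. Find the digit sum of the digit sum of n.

13

First digit sum: 247.
2+4+7 = 13.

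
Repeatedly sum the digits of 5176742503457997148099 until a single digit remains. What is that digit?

5+1+7+6+7+4+2+5+0+3+4+5+7+9+9+7+1+4+8+0+9+9 = 112
1+1+2 = 4
(Equivalently, 5176742503457997148099 mod 9 = 4.)

4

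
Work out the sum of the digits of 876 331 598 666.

68

8+7+6+3+3+1+5+9+8+6+6+6 = 68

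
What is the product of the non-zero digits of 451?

20

4×5×1 = 20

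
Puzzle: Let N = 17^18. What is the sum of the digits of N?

91

17^18 = 14063084452067724991009
Sum of its 23 digits: 91.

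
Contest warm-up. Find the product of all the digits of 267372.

2×6×7×3×7×2 = 3528

3528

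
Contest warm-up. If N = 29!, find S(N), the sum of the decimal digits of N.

29! = 8841761993739701954543616000000
Sum of its 31 digits: 126.

126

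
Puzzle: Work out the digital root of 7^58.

7

The digital root of n equals n mod 9 (or 9 when 9 | n), so we need 7^58 mod 9.
7^58 ≡ 7 (mod 9), so the digital root is 7.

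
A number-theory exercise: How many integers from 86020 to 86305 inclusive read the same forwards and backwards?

The integers in [86020, 86305] that read the same forwards and backwards: 86068, 86168, 86268.
3 qualify.

3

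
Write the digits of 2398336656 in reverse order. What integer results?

6566338932

Reversing 2398336656 gives 6566338932.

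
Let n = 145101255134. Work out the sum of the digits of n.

32

1+4+5+1+0+1+2+5+5+1+3+4 = 32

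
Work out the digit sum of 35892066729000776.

3+5+8+9+2+0+6+6+7+2+9+0+0+0+7+7+6 = 77

77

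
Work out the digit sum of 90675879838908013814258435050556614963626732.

207

9+0+6+7+5+8+7+9+8+3+8+9+0+8+0+1+3+8+1+4+2+5+8+4+3+5+0+5+0+5+5+6+6+1+4+9+6+3+6+2+6+7+3+2 = 207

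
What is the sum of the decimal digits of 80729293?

40

8+0+7+2+9+2+9+3 = 40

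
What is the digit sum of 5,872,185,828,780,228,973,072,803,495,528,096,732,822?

5+8+7+2+1+8+5+8+2+8+7+8+0+2+2+8+9+7+3+0+7+2+8+0+3+4+9+5+5+2+8+0+9+6+7+3+2+8+2+2 = 192

192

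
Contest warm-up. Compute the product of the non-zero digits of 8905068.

17280

8×9×5×6×8 = 17280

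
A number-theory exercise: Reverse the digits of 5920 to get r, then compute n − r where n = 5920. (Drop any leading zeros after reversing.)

Reverse of 5920 is 295.
5920 − 295 = 5625

5625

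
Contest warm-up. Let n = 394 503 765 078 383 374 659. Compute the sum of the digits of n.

105

3+9+4+5+0+3+7+6+5+0+7+8+3+8+3+3+7+4+6+5+9 = 105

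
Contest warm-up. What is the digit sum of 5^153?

5^153 = 87581154020301066932733098955619758205016371367282235734816767743111942667866287592914886772632598876953125
Sum of its 107 digits: 503.

503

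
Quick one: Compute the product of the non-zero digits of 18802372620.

1×8×8×2×3×7×2×6×2 = 64512

64512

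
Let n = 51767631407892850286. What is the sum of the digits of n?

95

5+1+7+6+7+6+3+1+4+0+7+8+9+2+8+5+0+2+8+6 = 95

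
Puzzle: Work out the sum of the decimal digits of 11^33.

143

11^33 = 23225154419887808141001767796309131
Sum of its 35 digits: 143.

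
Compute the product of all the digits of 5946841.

34560

5×9×4×6×8×4×1 = 34560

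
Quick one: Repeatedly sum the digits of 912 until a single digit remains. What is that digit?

3

9+1+2 = 12
1+2 = 3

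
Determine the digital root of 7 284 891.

7+2+8+4+8+9+1 = 39
3+9 = 12
1+2 = 3

3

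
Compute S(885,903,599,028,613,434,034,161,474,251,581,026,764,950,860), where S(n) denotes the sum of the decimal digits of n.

8+8+5+9+0+3+5+9+9+0+2+8+6+1+3+4+3+4+0+3+4+1+6+1+4+7+4+2+5+1+5+8+1+0+2+6+7+6+4+9+5+0+8+6+0 = 192

192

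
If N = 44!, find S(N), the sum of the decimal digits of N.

216

44! = 2658271574788448768043625811014615890319638528000000000
Sum of its 55 digits: 216.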